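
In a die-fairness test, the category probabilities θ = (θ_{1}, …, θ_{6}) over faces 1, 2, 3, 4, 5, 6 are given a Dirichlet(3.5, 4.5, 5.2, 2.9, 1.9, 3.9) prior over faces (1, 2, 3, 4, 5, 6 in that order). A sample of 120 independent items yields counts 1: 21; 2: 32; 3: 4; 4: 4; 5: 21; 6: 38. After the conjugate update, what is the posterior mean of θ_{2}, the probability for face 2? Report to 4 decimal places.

The Dirichlet prior is conjugate to the Multinomial likelihood: each posterior αⱼ = prior αⱼ + observed count nⱼ.
Posterior concentration: (24.5, 36.5, 9.2, 6.9, 22.9, 41.9), total = 141.9.
E[θ_{2}|data] = α_{2}/Σα = 36.5/141.9 = 0.2572.

0.2572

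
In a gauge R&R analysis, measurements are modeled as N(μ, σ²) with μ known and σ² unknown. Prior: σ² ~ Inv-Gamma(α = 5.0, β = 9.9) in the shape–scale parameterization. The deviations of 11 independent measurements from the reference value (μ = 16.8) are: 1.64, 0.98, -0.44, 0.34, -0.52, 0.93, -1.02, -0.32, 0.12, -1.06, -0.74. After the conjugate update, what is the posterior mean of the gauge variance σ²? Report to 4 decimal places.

With known mean μ and an Inverse-Gamma(α, β) prior on σ², the Normal likelihood is conjugate: posterior is Inv-Gamma(α + n/2, β + Σ(xᵢ−μ)²/2).
Σ(xᵢ−μ)² = (1.64)² + (0.98)² + (-0.44)² + (0.34)² + (-0.52)² + (0.93)² + (-1.02)² + (-0.32)² + (0.12)² + (-1.06)² + (-0.74)² = 7.9229.
Posterior: Inv-Gamma(5.0 + 11/2, 9.9 + 7.9229/2) = Inv-Gamma(10.50, 13.86145).
E[σ²|data] = β/(α−1) = 13.86145/9.50 = 1.4591.

1.4591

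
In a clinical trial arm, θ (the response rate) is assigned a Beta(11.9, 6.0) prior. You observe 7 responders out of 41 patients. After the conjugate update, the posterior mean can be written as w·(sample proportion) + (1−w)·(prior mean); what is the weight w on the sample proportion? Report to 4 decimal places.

The Beta prior is conjugate to a Binomial/Bernoulli likelihood; the update adds successes to α and failures to β.
Posterior mean = (α₀+k)/(α₀+β₀+n) = [n/(α₀+β₀+n)]·(k/n) + [(α₀+β₀)/(α₀+β₀+n)]·α₀/(α₀+β₀), so only n and the prior enter the weight.
The weight on the data is w = n/(α₀+β₀+n) = 41/(11.9+6.0+41) = 41/58.9 = 0.6961.

0.6961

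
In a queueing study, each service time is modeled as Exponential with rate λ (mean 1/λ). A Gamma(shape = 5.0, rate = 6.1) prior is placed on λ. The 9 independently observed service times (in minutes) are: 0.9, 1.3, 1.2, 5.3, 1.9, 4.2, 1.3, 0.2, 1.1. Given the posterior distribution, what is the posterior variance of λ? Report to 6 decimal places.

With a Gamma(shape α, rate β) prior on the exponential rate λ, the posterior after n observations with total T = Σxᵢ is Gamma(α+n, β+T).
Sum of observations T = 17.4 minutes; n = 9.
Posterior: Gamma(5.0+9, 6.1+17.4) = Gamma(14.0, 23.5).
Var = α/β² = 0.025351.

0.025351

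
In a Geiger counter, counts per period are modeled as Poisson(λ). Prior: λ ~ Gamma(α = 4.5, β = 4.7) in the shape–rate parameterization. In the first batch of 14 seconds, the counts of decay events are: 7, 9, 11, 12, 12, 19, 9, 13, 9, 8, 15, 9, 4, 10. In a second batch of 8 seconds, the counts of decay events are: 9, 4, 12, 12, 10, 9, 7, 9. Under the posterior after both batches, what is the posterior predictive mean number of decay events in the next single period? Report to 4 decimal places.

With a Gamma(shape α, rate β) prior, the Poisson likelihood is conjugate: the posterior is Gamma(α + ΣXᵢ, β + n).
Batch 1: sum of counts S = 147 over n = 14 seconds.
After batch 1: Gamma(α+S, β+n) = Gamma(4.5+147, 4.7+14) = Gamma(151.5, 18.7).
Batch 2: sum of counts S = 72 over n = 8 seconds.
After batch 2: Gamma(α+S, β+n) = Gamma(151.5+72, 18.7+8) = Gamma(223.5, 26.7).
The predictive distribution for one future period is NegBinom with mean α/β = 8.3708.

8.3708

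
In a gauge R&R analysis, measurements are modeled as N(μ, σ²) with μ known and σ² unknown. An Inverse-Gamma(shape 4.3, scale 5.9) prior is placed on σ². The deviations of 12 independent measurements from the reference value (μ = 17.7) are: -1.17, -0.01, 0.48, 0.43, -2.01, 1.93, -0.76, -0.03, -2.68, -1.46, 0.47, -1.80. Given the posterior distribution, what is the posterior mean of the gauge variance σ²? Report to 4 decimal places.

With known mean μ and an Inverse-Gamma(α, β) prior on σ², the Normal likelihood is conjugate: posterior is Inv-Gamma(α + n/2, β + Σ(xᵢ−μ)²/2).
Σ(xᵢ−μ)² = (-1.17)² + (-0.01)² + (0.48)² + (0.43)² + (-2.01)² + (1.93)² + (-0.76)² + (-0.03)² + (-2.68)² + (-1.46)² + (0.47)² + (-1.80)² = 22.9027.
Posterior: Inv-Gamma(4.3 + 12/2, 5.9 + 22.9027/2) = Inv-Gamma(10.30, 17.35135).
E[σ²|data] = β/(α−1) = 17.35135/9.30 = 1.8657.

1.8657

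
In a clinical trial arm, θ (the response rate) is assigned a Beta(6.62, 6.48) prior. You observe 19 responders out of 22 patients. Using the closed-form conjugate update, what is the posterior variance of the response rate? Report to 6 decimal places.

0.005461

The Beta prior is conjugate to a Binomial/Bernoulli likelihood; the update adds successes to α and failures to β.
Posterior: Beta(α+k, β+n−k) = Beta(6.62+19, 6.48+3) = Beta(25.62, 9.48).
Var = αβ/((α+β)²(α+β+1)) = 25.62·9.48/(35.10²·36.10) = 0.005461.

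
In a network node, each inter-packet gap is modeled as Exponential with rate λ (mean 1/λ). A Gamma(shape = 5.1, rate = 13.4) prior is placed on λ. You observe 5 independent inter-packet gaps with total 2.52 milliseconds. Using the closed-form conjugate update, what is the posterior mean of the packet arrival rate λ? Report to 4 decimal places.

With a Gamma(shape α, rate β) prior on the exponential rate λ, the posterior after n observations with total T = Σxᵢ is Gamma(α+n, β+T).
Posterior: Gamma(5.1+5, 13.4+2.52) = Gamma(10.1, 15.92).
Posterior mean of λ = α/β = 10.1/15.92 = 0.6344.

0.6344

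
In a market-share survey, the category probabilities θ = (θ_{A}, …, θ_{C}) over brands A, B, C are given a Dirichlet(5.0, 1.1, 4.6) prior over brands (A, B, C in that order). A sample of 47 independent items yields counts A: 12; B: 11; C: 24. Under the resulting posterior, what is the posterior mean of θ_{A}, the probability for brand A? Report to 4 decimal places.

0.2946

The Dirichlet prior is conjugate to the Multinomial likelihood: each posterior αⱼ = prior αⱼ + observed count nⱼ.
Posterior concentration: (17.0, 12.1, 28.6), total = 57.7.
E[θ_{A}|data] = α_{A}/Σα = 17.0/57.7 = 0.2946.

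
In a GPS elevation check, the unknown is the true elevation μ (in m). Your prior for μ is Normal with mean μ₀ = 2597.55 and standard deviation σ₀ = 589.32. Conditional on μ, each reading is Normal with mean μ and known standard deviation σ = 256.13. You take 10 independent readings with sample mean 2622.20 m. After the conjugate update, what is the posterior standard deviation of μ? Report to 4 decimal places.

80.2411

For Normal data with known variance σ², a Normal(μ₀, σ₀²) prior on μ is conjugate. Posterior precision = 1/σ₀² + n/σ²; posterior mean is the precision-weighted average of μ₀ and x̄.
σ₀² = 589.32² = 347298.0624, σ² = 256.13² = 65602.5769; σ² + n·σ₀² = 65602.5769 + 10·347298.0624 = 3538583.2009.
Posterior precision = 1/σ₀² + n/σ² = 1/347298.0624 + 10/65602.5769 = (σ² + n·σ₀²)/(σ₀²σ²) = 3538583.2009/(347298.0624·65602.5769); posterior variance σₙ² = σ₀²σ²/(σ² + n·σ₀²) = 347298.0624·65602.5769/3538583.2009 = 6438.635621.
Posterior SD = √σₙ² = √(347298.0624·65602.5769/3538583.2009) = 80.2411.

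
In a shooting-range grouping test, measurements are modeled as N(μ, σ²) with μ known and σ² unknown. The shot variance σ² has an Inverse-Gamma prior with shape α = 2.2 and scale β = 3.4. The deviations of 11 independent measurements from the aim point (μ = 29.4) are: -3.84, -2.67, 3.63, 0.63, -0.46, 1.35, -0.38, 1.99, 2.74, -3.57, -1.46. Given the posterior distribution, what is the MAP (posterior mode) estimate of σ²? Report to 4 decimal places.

With known mean μ and an Inverse-Gamma(α, β) prior on σ², the Normal likelihood is conjugate: posterior is Inv-Gamma(α + n/2, β + Σ(xᵢ−μ)²/2).
Σ(xᵢ−μ)² = (-3.84)² + (-2.67)² + (3.63)² + (0.63)² + (-0.46)² + (1.35)² + (-0.38)² + (1.99)² + (2.74)² + (-3.57)² + (-1.46)² = 63.9710.
Posterior: Inv-Gamma(2.2 + 11/2, 3.4 + 63.9710/2) = Inv-Gamma(7.70, 35.38550).
Mode = β/(α+1) = 35.38550/8.70 = 4.0673.

4.0673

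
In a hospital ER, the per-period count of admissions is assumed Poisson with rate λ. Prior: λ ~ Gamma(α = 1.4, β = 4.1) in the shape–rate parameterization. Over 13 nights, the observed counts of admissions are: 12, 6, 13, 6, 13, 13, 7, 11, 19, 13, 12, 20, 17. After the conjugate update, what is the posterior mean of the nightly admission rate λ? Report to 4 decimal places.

9.5556

With a Gamma(shape α, rate β) prior, the Poisson likelihood is conjugate: the posterior is Gamma(α + ΣXᵢ, β + n).
Sum of counts S = 162 over n = 13 nights.
Posterior: Gamma(α+S, β+n) = Gamma(1.4+162, 4.1+13) = Gamma(163.4, 17.1).
Posterior mean = α/β = 163.4/17.1 = 9.5556.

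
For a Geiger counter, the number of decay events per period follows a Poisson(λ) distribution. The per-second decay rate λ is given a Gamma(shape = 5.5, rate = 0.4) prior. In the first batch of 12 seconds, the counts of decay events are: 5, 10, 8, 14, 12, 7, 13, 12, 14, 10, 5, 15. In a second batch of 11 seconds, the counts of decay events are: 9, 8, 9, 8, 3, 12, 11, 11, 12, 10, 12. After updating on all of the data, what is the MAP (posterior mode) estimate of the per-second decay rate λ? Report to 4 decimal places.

10.0214

With a Gamma(shape α, rate β) prior, the Poisson likelihood is conjugate: the posterior is Gamma(α + ΣXᵢ, β + n).
Batch 1: sum of counts S = 125 over n = 12 seconds.
After batch 1: Gamma(α+S, β+n) = Gamma(5.5+125, 0.4+12) = Gamma(130.5, 12.4).
Batch 2: sum of counts S = 105 over n = 11 seconds.
After batch 2: Gamma(α+S, β+n) = Gamma(130.5+105, 12.4+11) = Gamma(235.5, 23.4).
Mode of Gamma(α,β) for α≥1 is (α−1)/β = 234.5/23.4 = 10.0214.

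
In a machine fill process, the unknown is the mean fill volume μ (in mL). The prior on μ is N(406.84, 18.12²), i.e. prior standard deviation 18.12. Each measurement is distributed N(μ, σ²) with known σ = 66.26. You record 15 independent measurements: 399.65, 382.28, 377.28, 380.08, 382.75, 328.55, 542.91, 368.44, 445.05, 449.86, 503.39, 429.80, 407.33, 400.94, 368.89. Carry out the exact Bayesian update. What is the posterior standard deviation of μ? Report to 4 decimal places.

For Normal data with known variance σ², a Normal(μ₀, σ₀²) prior on μ is conjugate. Posterior precision = 1/σ₀² + n/σ²; posterior mean is the precision-weighted average of μ₀ and x̄.
σ₀² = 18.12² = 328.3344, σ² = 66.26² = 4390.3876; σ² + n·σ₀² = 4390.3876 + 15·328.3344 = 9315.4036.
Posterior precision = 1/σ₀² + n/σ² = 1/328.3344 + 15/4390.3876 = (σ² + n·σ₀²)/(σ₀²σ²) = 9315.4036/(328.3344·4390.3876); posterior variance σₙ² = σ₀²σ²/(σ² + n·σ₀²) = 328.3344·4390.3876/9315.4036 = 154.745338.
Posterior SD = √σₙ² = √(328.3344·4390.3876/9315.4036) = 12.4397.

12.4397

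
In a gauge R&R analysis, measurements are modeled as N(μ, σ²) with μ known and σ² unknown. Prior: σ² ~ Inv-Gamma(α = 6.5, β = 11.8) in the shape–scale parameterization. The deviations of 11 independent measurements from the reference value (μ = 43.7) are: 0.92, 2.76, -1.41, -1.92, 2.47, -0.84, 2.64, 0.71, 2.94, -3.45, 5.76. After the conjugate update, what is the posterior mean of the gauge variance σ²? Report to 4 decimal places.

With known mean μ and an Inverse-Gamma(α, β) prior on σ², the Normal likelihood is conjugate: posterior is Inv-Gamma(α + n/2, β + Σ(xᵢ−μ)²/2).
Σ(xᵢ−μ)² = (0.92)² + (2.76)² + (-1.41)² + (-1.92)² + (2.47)² + (-0.84)² + (2.64)² + (0.71)² + (2.94)² + (-3.45)² + (5.76)² = 82.1424.
Posterior: Inv-Gamma(6.5 + 11/2, 11.8 + 82.1424/2) = Inv-Gamma(12.00, 52.87120).
E[σ²|data] = β/(α−1) = 52.87120/11.00 = 4.8065.

4.8065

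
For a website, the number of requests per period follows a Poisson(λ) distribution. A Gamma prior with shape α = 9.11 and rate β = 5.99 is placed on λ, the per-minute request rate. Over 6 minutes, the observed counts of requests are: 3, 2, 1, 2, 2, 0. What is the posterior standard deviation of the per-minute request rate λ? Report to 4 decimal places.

0.3646

With a Gamma(shape α, rate β) prior, the Poisson likelihood is conjugate: the posterior is Gamma(α + ΣXᵢ, β + n).
Sum of counts S = 10 over n = 6 minutes.
Posterior: Gamma(α+S, β+n) = Gamma(9.11+10, 5.99+6) = Gamma(19.11, 11.99).
SD = √α/β = √19.11/11.99 = 0.3646.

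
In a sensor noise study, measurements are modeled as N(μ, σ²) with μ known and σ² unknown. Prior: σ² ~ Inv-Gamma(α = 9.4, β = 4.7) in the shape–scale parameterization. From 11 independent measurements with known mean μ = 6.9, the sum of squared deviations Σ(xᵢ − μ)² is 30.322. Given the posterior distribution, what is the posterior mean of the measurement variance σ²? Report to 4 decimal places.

1.4288

With known mean μ and an Inverse-Gamma(α, β) prior on σ², the Normal likelihood is conjugate: posterior is Inv-Gamma(α + n/2, β + Σ(xᵢ−μ)²/2).
Posterior: Inv-Gamma(9.4 + 11/2, 4.7 + 30.322/2) = Inv-Gamma(14.90, 19.8610).
E[σ²|data] = β/(α−1) = 19.8610/13.90 = 1.4288.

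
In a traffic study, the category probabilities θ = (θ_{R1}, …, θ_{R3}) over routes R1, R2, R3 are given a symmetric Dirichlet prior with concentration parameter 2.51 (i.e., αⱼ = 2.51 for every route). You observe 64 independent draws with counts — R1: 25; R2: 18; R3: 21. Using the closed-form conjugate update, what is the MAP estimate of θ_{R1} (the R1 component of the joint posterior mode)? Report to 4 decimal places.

The Dirichlet prior is conjugate to the Multinomial likelihood: each posterior αⱼ = prior αⱼ + observed count nⱼ.
Posterior concentration: (27.51, 20.51, 23.51), total = 71.53.
Joint mode component: (α_{R1}−1)/(Σα−K) = 26.51/68.53 = 0.3868.

0.3868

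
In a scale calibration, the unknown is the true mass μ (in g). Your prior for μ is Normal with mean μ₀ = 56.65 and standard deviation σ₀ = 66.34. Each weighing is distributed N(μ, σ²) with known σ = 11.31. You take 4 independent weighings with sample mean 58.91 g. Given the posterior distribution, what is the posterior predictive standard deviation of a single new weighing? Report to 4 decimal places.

12.6358

For Normal data with known variance σ², a Normal(μ₀, σ₀²) prior on μ is conjugate. Posterior precision = 1/σ₀² + n/σ²; posterior mean is the precision-weighted average of μ₀ and x̄.
σ₀² = 66.34² = 4400.9956, σ² = 11.31² = 127.9161; σ² + n·σ₀² = 127.9161 + 4·4400.9956 = 17731.8985.
Posterior precision = 1/σ₀² + n/σ² = 1/4400.9956 + 4/127.9161 = (σ² + n·σ₀²)/(σ₀²σ²) = 17731.8985/(4400.9956·127.9161); posterior variance σₙ² = σ₀²σ²/(σ² + n·σ₀²) = 4400.9956·127.9161/17731.8985 = 31.748332.
Predictive variance for one new observation = σₙ² + σ² = 4400.9956·127.9161/17731.8985 + 127.9161 = σ²·(σ₀² + 17731.8985)/17731.8985 = 127.9161·22132.8941/17731.8985 = 159.664432; SD = √(127.9161·22132.8941/17731.8985) = 12.6358.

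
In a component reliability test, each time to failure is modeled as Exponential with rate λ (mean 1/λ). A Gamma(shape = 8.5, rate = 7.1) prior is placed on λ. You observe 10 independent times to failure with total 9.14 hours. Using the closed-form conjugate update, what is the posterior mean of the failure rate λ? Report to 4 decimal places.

With a Gamma(shape α, rate β) prior on the exponential rate λ, the posterior after n observations with total T = Σxᵢ is Gamma(α+n, β+T).
Posterior: Gamma(8.5+10, 7.1+9.14) = Gamma(18.5, 16.24).
Posterior mean of λ = α/β = 18.5/16.24 = 1.1392.

1.1392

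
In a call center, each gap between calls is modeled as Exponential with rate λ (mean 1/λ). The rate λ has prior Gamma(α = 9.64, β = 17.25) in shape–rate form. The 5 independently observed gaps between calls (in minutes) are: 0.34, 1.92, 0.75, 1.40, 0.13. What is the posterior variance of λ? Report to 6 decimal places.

With a Gamma(shape α, rate β) prior on the exponential rate λ, the posterior after n observations with total T = Σxᵢ is Gamma(α+n, β+T).
Sum of observations T = 4.54 minutes; n = 5.
Posterior: Gamma(9.64+5, 17.25+4.54) = Gamma(14.64, 21.79).
Var = α/β² = 0.030834.

0.030834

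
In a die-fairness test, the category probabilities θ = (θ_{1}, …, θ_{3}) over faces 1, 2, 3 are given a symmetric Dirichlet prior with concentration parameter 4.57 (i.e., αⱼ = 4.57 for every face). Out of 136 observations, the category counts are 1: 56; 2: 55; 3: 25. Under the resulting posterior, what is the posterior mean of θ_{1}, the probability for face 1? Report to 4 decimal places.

0.4046

The Dirichlet prior is conjugate to the Multinomial likelihood: each posterior αⱼ = prior αⱼ + observed count nⱼ.
Posterior concentration: (60.57, 59.57, 29.57), total = 149.71.
E[θ_{1}|data] = α_{1}/Σα = 60.57/149.71 = 0.4046.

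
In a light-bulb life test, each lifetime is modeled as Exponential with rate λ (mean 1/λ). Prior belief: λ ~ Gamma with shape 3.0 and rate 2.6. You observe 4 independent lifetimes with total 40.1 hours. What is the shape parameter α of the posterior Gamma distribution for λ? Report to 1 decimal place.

With a Gamma(shape α, rate β) prior on the exponential rate λ, the posterior after n observations with total T = Σxᵢ is Gamma(α+n, β+T).
Posterior: Gamma(3.0+4, 2.6+40.1) = Gamma(7.0, 42.7).
Posterior α = 7.0.

7.0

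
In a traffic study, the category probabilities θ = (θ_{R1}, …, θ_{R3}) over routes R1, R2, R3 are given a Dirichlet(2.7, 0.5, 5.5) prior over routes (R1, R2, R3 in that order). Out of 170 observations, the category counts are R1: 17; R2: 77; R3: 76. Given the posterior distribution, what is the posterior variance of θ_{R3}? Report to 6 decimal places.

The Dirichlet prior is conjugate to the Multinomial likelihood: each posterior αⱼ = prior αⱼ + observed count nⱼ.
Posterior concentration: (19.7, 77.5, 81.5), total = 178.7.
Var[θ_j] = α_j(Σα−α_j)/((Σα)²(Σα+1)) = 81.5·97.2/(178.7²·179.7) = 0.001380.

0.001380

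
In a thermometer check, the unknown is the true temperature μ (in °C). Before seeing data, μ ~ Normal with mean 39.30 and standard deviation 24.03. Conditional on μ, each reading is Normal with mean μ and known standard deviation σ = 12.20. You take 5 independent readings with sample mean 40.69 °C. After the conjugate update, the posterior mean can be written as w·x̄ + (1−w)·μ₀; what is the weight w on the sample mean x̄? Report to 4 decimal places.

For Normal data with known variance σ², a Normal(μ₀, σ₀²) prior on μ is conjugate. Posterior precision = 1/σ₀² + n/σ²; posterior mean is the precision-weighted average of μ₀ and x̄.
σ₀² = 24.03² = 577.4409, σ² = 12.20² = 148.84. Prior precision 1/σ₀² = 1/577.4409; data precision n/σ² = 5/148.84.
w = (n/σ²)/(1/σ₀² + n/σ²) = n·σ₀²/(σ² + n·σ₀²) = 5·577.4409/(148.84 + 5·577.4409) = 2887.2045/3036.0445 = 0.9510.

0.9510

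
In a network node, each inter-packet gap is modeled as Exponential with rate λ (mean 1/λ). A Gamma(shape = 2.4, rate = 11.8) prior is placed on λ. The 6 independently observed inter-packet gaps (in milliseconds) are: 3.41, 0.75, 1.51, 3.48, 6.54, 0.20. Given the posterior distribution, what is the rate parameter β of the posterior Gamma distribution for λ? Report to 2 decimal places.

27.69

With a Gamma(shape α, rate β) prior on the exponential rate λ, the posterior after n observations with total T = Σxᵢ is Gamma(α+n, β+T).
Sum of observations T = 15.89 milliseconds; n = 6.
Posterior: Gamma(2.4+6, 11.8+15.89) = Gamma(8.4, 27.69).
Posterior β = 27.69.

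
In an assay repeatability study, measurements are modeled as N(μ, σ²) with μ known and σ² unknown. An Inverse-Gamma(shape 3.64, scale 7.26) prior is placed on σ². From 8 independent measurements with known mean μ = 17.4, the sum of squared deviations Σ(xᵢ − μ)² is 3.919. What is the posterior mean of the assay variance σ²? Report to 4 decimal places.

1.3885

With known mean μ and an Inverse-Gamma(α, β) prior on σ², the Normal likelihood is conjugate: posterior is Inv-Gamma(α + n/2, β + Σ(xᵢ−μ)²/2).
Posterior: Inv-Gamma(3.64 + 8/2, 7.26 + 3.919/2) = Inv-Gamma(7.64, 9.2195).
E[σ²|data] = β/(α−1) = 9.2195/6.64 = 1.3885.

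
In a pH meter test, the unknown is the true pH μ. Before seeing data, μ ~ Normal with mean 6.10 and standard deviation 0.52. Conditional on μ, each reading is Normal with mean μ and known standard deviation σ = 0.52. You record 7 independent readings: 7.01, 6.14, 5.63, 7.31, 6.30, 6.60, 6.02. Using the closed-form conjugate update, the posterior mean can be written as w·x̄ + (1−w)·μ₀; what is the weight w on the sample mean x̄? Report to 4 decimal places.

0.8750

For Normal data with known variance σ², a Normal(μ₀, σ₀²) prior on μ is conjugate. Posterior precision = 1/σ₀² + n/σ²; posterior mean is the precision-weighted average of μ₀ and x̄.
σ₀² = 0.52² = 0.2704, σ² = 0.52² = 0.2704. Prior precision 1/σ₀² = 1/0.2704; data precision n/σ² = 7/0.2704.
w = (n/σ²)/(1/σ₀² + n/σ²) = n·σ₀²/(σ² + n·σ₀²) = 7·0.2704/(0.2704 + 7·0.2704) = 1.8928/2.1632 = 0.8750.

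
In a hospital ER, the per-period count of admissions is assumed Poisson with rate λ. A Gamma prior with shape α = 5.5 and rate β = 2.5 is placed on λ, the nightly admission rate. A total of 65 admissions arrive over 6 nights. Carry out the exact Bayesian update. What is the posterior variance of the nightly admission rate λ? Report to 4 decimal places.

0.9758

With a Gamma(shape α, rate β) prior, the Poisson likelihood is conjugate: the posterior is Gamma(α + ΣXᵢ, β + n).
Posterior: Gamma(α+S, β+n) = Gamma(5.5+65, 2.5+6) = Gamma(70.5, 8.5).
Var = α/β² = 70.5/8.5² = 0.9758.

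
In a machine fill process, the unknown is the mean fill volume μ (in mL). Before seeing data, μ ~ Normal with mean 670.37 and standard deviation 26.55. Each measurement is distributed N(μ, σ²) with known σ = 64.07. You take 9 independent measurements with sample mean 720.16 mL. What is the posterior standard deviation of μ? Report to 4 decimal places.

16.6410

For Normal data with known variance σ², a Normal(μ₀, σ₀²) prior on μ is conjugate. Posterior precision = 1/σ₀² + n/σ²; posterior mean is the precision-weighted average of μ₀ and x̄.
σ₀² = 26.55² = 704.9025, σ² = 64.07² = 4104.9649; σ² + n·σ₀² = 4104.9649 + 9·704.9025 = 10449.0874.
Posterior precision = 1/σ₀² + n/σ² = 1/704.9025 + 9/4104.9649 = (σ² + n·σ₀²)/(σ₀²σ²) = 10449.0874/(704.9025·4104.9649); posterior variance σₙ² = σ₀²σ²/(σ² + n·σ₀²) = 704.9025·4104.9649/10449.0874 = 276.923707.
Posterior SD = √σₙ² = √(704.9025·4104.9649/10449.0874) = 16.6410.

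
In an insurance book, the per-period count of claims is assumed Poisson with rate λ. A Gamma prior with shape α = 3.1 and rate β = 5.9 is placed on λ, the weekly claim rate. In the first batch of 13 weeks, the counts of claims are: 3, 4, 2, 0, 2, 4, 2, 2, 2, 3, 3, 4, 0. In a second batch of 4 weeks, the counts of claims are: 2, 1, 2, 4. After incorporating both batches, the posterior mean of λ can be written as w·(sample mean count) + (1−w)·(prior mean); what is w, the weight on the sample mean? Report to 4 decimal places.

With a Gamma(shape α, rate β) prior, the Poisson likelihood is conjugate: the posterior is Gamma(α + ΣXᵢ, β + n).
Total number of weeks: n = 13 + 4 = 17.
Posterior mean = (α₀+S)/(β₀+n) = [n/(β₀+n)]·(S/n) + [β₀/(β₀+n)]·(α₀/β₀), so only n and β₀ enter the weight.
Weight on data w = n/(β₀+n) = 17/(5.9+17) = 17/22.9 = 0.7424.

0.7424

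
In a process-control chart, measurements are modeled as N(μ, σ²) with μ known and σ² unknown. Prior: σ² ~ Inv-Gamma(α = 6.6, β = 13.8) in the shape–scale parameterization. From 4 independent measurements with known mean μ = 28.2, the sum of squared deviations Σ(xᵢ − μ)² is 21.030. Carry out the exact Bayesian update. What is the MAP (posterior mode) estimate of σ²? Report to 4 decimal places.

2.5328

With known mean μ and an Inverse-Gamma(α, β) prior on σ², the Normal likelihood is conjugate: posterior is Inv-Gamma(α + n/2, β + Σ(xᵢ−μ)²/2).
Posterior: Inv-Gamma(6.6 + 4/2, 13.8 + 21.030/2) = Inv-Gamma(8.60, 24.3150).
Mode = β/(α+1) = 24.3150/9.60 = 2.5328.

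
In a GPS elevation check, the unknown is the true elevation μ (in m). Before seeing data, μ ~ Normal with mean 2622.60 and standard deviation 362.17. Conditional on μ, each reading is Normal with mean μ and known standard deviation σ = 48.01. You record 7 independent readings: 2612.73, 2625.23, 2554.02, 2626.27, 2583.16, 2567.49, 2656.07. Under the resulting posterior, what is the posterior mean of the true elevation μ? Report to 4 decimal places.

For Normal data with known variance σ², a Normal(μ₀, σ₀²) prior on μ is conjugate. Posterior precision = 1/σ₀² + n/σ²; posterior mean is the precision-weighted average of μ₀ and x̄.
Σxᵢ = 2612.73 + 2625.23 + 2554.02 + 2626.27 + 2583.16 + 2567.49 + 2656.07 = 18224.97, so n·x̄ = 18224.97.
σ₀² = 362.17² = 131167.1089, σ² = 48.01² = 2304.9601; σ² + n·σ₀² = 2304.9601 + 7·131167.1089 = 920474.7224.
Posterior mean = (μ₀/σ₀² + n·x̄/σ²)/(1/σ₀² + n/σ²) = (σ²·μ₀ + σ₀²·n·x̄)/(σ² + n·σ₀²) = (2304.9601·2622.60 + 131167.1089·18224.97)/920474.7224 = 2396561613.047493/920474.7224 = 2603.6148.

2603.6148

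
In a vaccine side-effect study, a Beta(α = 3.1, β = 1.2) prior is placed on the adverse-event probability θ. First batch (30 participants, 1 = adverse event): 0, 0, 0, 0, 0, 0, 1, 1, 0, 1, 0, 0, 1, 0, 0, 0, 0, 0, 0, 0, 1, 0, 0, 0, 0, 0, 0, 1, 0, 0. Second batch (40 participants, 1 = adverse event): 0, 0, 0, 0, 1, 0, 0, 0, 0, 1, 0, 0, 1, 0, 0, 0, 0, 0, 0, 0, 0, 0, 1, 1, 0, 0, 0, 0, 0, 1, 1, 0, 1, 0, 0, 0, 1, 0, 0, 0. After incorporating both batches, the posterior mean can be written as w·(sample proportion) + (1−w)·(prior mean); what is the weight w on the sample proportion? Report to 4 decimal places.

The Beta prior is conjugate to a Binomial/Bernoulli likelihood; the update adds successes to α and failures to β.
Total number of participants: n = 30 + 40 = 70.
Posterior mean = (α₀+k)/(α₀+β₀+n) = [n/(α₀+β₀+n)]·(k/n) + [(α₀+β₀)/(α₀+β₀+n)]·α₀/(α₀+β₀), so only n and the prior enter the weight.
The weight on the data is w = n/(α₀+β₀+n) = 70/(3.1+1.2+70) = 70/74.3 = 0.9421.

0.9421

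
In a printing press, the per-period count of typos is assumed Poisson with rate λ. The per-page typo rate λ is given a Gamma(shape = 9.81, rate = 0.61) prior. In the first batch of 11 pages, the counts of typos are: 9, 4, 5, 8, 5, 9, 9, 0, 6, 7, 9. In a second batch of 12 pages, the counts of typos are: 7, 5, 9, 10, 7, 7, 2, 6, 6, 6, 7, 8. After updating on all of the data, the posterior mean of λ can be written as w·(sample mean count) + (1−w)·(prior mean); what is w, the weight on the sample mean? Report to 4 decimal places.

0.9742

With a Gamma(shape α, rate β) prior, the Poisson likelihood is conjugate: the posterior is Gamma(α + ΣXᵢ, β + n).
Total number of pages: n = 11 + 12 = 23.
Posterior mean = (α₀+S)/(β₀+n) = [n/(β₀+n)]·(S/n) + [β₀/(β₀+n)]·(α₀/β₀), so only n and β₀ enter the weight.
Weight on data w = n/(β₀+n) = 23/(0.61+23) = 23/23.61 = 0.9742.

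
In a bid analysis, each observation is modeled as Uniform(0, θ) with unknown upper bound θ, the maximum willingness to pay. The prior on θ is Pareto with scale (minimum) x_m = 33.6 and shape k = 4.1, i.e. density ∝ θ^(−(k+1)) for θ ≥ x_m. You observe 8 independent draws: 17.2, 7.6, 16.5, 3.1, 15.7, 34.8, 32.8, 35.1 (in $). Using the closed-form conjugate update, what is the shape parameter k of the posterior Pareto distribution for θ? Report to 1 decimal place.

12.1

A Pareto(scale x_m, shape k) prior on the upper bound θ of Uniform(0, θ) is conjugate: posterior is Pareto(max(x_m, max xᵢ), k + n).
Sample maximum = 35.1; prior scale x_m = 33.6 → posterior scale = max = 35.1.
Posterior shape = 4.1 + 8 = 12.1.
Posterior shape k = 12.1.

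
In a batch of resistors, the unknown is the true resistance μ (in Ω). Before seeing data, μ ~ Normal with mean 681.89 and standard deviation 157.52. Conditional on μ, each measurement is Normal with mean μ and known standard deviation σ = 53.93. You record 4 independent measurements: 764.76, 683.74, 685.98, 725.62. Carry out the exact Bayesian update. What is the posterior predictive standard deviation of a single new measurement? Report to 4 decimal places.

60.1237

For Normal data with known variance σ², a Normal(μ₀, σ₀²) prior on μ is conjugate. Posterior precision = 1/σ₀² + n/σ²; posterior mean is the precision-weighted average of μ₀ and x̄.
σ₀² = 157.52² = 24812.5504, σ² = 53.93² = 2908.4449; σ² + n·σ₀² = 2908.4449 + 4·24812.5504 = 102158.6465.
Posterior precision = 1/σ₀² + n/σ² = 1/24812.5504 + 4/2908.4449 = (σ² + n·σ₀²)/(σ₀²σ²) = 102158.6465/(24812.5504·2908.4449); posterior variance σₙ² = σ₀²σ²/(σ² + n·σ₀²) = 24812.5504·2908.4449/102158.6465 = 706.410452.
Predictive variance for one new observation = σₙ² + σ² = 24812.5504·2908.4449/102158.6465 + 2908.4449 = σ²·(σ₀² + 102158.6465)/102158.6465 = 2908.4449·126971.1969/102158.6465 = 3614.855352; SD = √(2908.4449·126971.1969/102158.6465) = 60.1237.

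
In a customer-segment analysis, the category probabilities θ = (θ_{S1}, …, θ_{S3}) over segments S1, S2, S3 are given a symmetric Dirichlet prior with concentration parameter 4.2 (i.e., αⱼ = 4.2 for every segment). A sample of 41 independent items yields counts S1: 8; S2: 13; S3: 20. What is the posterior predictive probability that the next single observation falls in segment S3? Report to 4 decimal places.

0.4515

The Dirichlet prior is conjugate to the Multinomial likelihood: each posterior αⱼ = prior αⱼ + observed count nⱼ.
Posterior concentration: (12.2, 17.2, 24.2), total = 53.6.
P(next = S3 | data) = α_{S3}/Σα = 0.4515.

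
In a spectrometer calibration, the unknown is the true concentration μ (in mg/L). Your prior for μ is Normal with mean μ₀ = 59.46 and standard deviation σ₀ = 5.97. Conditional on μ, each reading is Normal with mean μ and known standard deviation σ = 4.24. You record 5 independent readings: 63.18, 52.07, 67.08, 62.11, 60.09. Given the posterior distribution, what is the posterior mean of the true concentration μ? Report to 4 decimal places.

For Normal data with known variance σ², a Normal(μ₀, σ₀²) prior on μ is conjugate. Posterior precision = 1/σ₀² + n/σ²; posterior mean is the precision-weighted average of μ₀ and x̄.
Σxᵢ = 63.18 + 52.07 + 67.08 + 62.11 + 60.09 = 304.53, so n·x̄ = 304.53.
σ₀² = 5.97² = 35.6409, σ² = 4.24² = 17.9776; σ² + n·σ₀² = 17.9776 + 5·35.6409 = 196.1821.
Posterior mean = (μ₀/σ₀² + n·x̄/σ²)/(1/σ₀² + n/σ²) = (σ²·μ₀ + σ₀²·n·x̄)/(σ² + n·σ₀²) = (17.9776·59.46 + 35.6409·304.53)/196.1821 = 11922.671373/196.1821 = 60.7735.

60.7735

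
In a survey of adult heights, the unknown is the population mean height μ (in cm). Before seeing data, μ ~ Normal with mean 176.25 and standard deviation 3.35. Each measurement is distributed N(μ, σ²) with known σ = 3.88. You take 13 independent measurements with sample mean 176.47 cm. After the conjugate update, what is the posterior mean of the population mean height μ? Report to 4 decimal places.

For Normal data with known variance σ², a Normal(μ₀, σ₀²) prior on μ is conjugate. Posterior precision = 1/σ₀² + n/σ²; posterior mean is the precision-weighted average of μ₀ and x̄.
n·x̄ = 13·176.47 = 2294.11.
σ₀² = 3.35² = 11.2225, σ² = 3.88² = 15.0544; σ² + n·σ₀² = 15.0544 + 13·11.2225 = 160.9469.
Posterior mean = (μ₀/σ₀² + n·x̄/σ²)/(1/σ₀² + n/σ²) = (σ²·μ₀ + σ₀²·n·x̄)/(σ² + n·σ₀²) = (15.0544·176.25 + 11.2225·2294.11)/160.9469 = 28398.987475/160.9469 = 176.4494.

176.4494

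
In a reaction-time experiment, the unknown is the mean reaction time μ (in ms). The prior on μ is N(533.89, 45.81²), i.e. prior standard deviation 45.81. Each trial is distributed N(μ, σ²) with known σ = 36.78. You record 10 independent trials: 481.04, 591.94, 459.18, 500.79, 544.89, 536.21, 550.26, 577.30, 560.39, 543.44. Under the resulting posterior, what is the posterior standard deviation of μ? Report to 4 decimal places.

11.2732

For Normal data with known variance σ², a Normal(μ₀, σ₀²) prior on μ is conjugate. Posterior precision = 1/σ₀² + n/σ²; posterior mean is the precision-weighted average of μ₀ and x̄.
σ₀² = 45.81² = 2098.5561, σ² = 36.78² = 1352.7684; σ² + n·σ₀² = 1352.7684 + 10·2098.5561 = 22338.3294.
Posterior precision = 1/σ₀² + n/σ² = 1/2098.5561 + 10/1352.7684 = (σ² + n·σ₀²)/(σ₀²σ²) = 22338.3294/(2098.5561·1352.7684); posterior variance σₙ² = σ₀²σ²/(σ² + n·σ₀²) = 2098.5561·1352.7684/22338.3294 = 127.084722.
Posterior SD = √σₙ² = √(2098.5561·1352.7684/22338.3294) = 11.2732.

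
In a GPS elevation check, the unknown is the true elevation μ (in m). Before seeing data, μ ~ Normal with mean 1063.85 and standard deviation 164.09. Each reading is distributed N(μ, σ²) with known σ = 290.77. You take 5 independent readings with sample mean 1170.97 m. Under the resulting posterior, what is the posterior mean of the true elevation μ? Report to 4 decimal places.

For Normal data with known variance σ², a Normal(μ₀, σ₀²) prior on μ is conjugate. Posterior precision = 1/σ₀² + n/σ²; posterior mean is the precision-weighted average of μ₀ and x̄.
n·x̄ = 5·1170.97 = 5854.85.
σ₀² = 164.09² = 26925.5281, σ² = 290.77² = 84547.1929; σ² + n·σ₀² = 84547.1929 + 5·26925.5281 = 219174.8334.
Posterior mean = (μ₀/σ₀² + n·x̄/σ²)/(1/σ₀² + n/σ²) = (σ²·μ₀ + σ₀²·n·x̄)/(σ² + n·σ₀²) = (84547.1929·1063.85 + 26925.5281·5854.85)/219174.8334 = 247590459.36295/219174.8334 = 1129.6482.

1129.6482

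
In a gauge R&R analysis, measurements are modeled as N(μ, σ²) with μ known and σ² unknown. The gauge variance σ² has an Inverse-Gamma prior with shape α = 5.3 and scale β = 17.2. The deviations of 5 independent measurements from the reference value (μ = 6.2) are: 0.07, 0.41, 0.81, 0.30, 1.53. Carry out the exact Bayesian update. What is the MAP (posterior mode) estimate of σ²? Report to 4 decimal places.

2.1398

With known mean μ and an Inverse-Gamma(α, β) prior on σ², the Normal likelihood is conjugate: posterior is Inv-Gamma(α + n/2, β + Σ(xᵢ−μ)²/2).
Σ(xᵢ−μ)² = (0.07)² + (0.41)² + (0.81)² + (0.30)² + (1.53)² = 3.2600.
Posterior: Inv-Gamma(5.3 + 5/2, 17.2 + 3.2600/2) = Inv-Gamma(7.80, 18.83000).
Mode = β/(α+1) = 18.83000/8.80 = 2.1398.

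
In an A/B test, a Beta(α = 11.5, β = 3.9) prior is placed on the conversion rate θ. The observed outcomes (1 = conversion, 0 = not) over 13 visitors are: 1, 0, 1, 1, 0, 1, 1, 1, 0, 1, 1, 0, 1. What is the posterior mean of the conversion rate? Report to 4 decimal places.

The Beta prior is conjugate to a Binomial/Bernoulli likelihood; the update adds successes to α and failures to β.
Posterior: Beta(α+k, β+n−k) = Beta(11.5+9, 3.9+4) = Beta(20.5, 7.9).
Posterior mean = α/(α+β) = 20.5/28.4 = 0.7218.

0.7218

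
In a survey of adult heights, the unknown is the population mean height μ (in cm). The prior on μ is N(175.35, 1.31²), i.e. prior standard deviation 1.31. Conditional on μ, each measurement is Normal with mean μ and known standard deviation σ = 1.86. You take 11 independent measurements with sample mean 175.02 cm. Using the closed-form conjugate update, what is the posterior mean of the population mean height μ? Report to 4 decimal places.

For Normal data with known variance σ², a Normal(μ₀, σ₀²) prior on μ is conjugate. Posterior precision = 1/σ₀² + n/σ²; posterior mean is the precision-weighted average of μ₀ and x̄.
n·x̄ = 11·175.02 = 1925.22.
σ₀² = 1.31² = 1.7161, σ² = 1.86² = 3.4596; σ² + n·σ₀² = 3.4596 + 11·1.7161 = 22.3367.
Posterior mean = (μ₀/σ₀² + n·x̄/σ²)/(1/σ₀² + n/σ²) = (σ²·μ₀ + σ₀²·n·x̄)/(σ² + n·σ₀²) = (3.4596·175.35 + 1.7161·1925.22)/22.3367 = 3910.510902/22.3367 = 175.0711.

175.0711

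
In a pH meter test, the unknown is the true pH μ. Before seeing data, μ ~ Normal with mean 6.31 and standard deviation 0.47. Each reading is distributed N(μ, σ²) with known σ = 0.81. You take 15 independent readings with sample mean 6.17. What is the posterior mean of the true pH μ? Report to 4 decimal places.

For Normal data with known variance σ², a Normal(μ₀, σ₀²) prior on μ is conjugate. Posterior precision = 1/σ₀² + n/σ²; posterior mean is the precision-weighted average of μ₀ and x̄.
n·x̄ = 15·6.17 = 92.55.
σ₀² = 0.47² = 0.2209, σ² = 0.81² = 0.6561; σ² + n·σ₀² = 0.6561 + 15·0.2209 = 3.9696.
Posterior mean = (μ₀/σ₀² + n·x̄/σ²)/(1/σ₀² + n/σ²) = (σ²·μ₀ + σ₀²·n·x̄)/(σ² + n·σ₀²) = (0.6561·6.31 + 0.2209·92.55)/3.9696 = 24.584286/3.9696 = 6.1931.

6.1931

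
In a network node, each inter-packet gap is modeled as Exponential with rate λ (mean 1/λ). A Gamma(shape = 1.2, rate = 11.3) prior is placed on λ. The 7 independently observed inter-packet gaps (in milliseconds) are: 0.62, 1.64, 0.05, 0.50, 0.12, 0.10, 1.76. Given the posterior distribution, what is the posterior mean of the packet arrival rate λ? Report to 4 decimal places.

0.5096

With a Gamma(shape α, rate β) prior on the exponential rate λ, the posterior after n observations with total T = Σxᵢ is Gamma(α+n, β+T).
Sum of observations T = 4.79 milliseconds; n = 7.
Posterior: Gamma(1.2+7, 11.3+4.79) = Gamma(8.2, 16.09).
Posterior mean of λ = α/β = 8.2/16.09 = 0.5096.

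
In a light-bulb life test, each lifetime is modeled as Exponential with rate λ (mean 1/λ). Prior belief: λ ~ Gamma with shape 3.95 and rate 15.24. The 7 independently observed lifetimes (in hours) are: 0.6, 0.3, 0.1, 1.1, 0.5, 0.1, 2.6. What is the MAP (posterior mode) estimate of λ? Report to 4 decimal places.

0.4844

With a Gamma(shape α, rate β) prior on the exponential rate λ, the posterior after n observations with total T = Σxᵢ is Gamma(α+n, β+T).
Sum of observations T = 5.3 hours; n = 7.
Posterior: Gamma(3.95+7, 15.24+5.3) = Gamma(10.95, 20.54).
Mode = (α−1)/β = 0.4844.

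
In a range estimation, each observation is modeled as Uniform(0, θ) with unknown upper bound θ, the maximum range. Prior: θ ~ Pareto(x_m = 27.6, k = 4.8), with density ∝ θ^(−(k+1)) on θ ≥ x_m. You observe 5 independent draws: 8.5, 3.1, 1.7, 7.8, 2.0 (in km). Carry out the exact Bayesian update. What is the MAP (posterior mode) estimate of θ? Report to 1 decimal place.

A Pareto(scale x_m, shape k) prior on the upper bound θ of Uniform(0, θ) is conjugate: posterior is Pareto(max(x_m, max xᵢ), k + n).
Sample maximum = 8.5; prior scale x_m = 27.6 → posterior scale = max = 27.6.
Posterior shape = 4.8 + 5 = 9.8.
The Pareto density is decreasing on [x_m, ∞), so the mode is x_m = 27.6.

27.6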